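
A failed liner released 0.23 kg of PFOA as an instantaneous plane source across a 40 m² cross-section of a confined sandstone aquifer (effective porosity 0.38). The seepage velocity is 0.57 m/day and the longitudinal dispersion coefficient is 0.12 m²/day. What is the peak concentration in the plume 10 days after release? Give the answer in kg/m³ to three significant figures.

The peak of an instantaneous 1D plume sits at x = vt; there the Gaussian factor is 1 and C_max = M/(n_e·A·√(4πDt)), where n_e·A is the pore area the mass is dissolved in.
√(4πDt) = √(4π × 0.12 × 10) = 3.883 m, so C_max = 0.23/(0.38 × 40 × 3.883) = 0.00390 kg/m³.

0.00390 kg/m³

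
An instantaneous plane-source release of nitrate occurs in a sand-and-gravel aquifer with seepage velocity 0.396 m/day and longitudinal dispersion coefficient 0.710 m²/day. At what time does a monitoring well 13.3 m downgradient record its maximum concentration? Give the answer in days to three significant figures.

29.4 days

For the 1D instantaneous-source solution, setting ∂C/∂t = 0 at fixed x gives v²t² + 2Dt − x² = 0, so t = (√(D² + v²x²) − D)/v².
√(D² + v²x²) = √(0.710² + 0.396² × 13.3²) = 5.314; v² = 0.156816.
t = (5.314 − 0.710)/0.156816 = 29.4 days (vs. the pure-advection estimate x/v = 33.6 d).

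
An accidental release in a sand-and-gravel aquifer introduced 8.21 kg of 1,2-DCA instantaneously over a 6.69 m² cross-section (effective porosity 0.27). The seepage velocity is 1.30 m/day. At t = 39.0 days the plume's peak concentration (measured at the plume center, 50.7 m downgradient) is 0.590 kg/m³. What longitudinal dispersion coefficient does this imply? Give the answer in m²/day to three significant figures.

At the plume center C_max = M/(n_e·A·√(4πDt)), so D = M²/(4πt·(n_e·A·C_max)²).
n_e·A·C_max = 0.27 × 6.69 × 0.590 = 1.066 kg/m.
D = 8.21²/(4π × 39.0 × 1.066²) = 0.121 m²/day.

0.121 m²/day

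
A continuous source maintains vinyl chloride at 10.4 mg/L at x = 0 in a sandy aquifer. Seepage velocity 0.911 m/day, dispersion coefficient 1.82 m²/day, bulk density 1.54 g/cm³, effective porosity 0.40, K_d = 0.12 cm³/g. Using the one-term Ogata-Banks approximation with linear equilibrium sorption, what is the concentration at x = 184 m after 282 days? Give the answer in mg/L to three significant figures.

Retardation factor R = 1 + ρ_b·K_d/n = 1 + 1.54 × 0.12/0.40 = 1.462.
Sorption retards both mechanisms: v_R = v/R = 0.6231 m/day, D_R = D/R = 1.245 m²/day.
v_R·t = 0.6231 × 282 = 175.7142 m; 2√(D_R t) = 37.47 m; argument = (184 − 175.7142)/37.47 = 0.2211.
C = C₀ × ½·erfc(0.2211) = 10.4 × 0.3773 = 3.92 mg/L.

3.92 mg/L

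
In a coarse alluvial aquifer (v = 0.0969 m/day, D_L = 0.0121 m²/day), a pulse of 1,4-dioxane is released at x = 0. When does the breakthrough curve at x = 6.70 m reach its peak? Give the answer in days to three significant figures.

67.9 days

For the 1D instantaneous-source solution, setting ∂C/∂t = 0 at fixed x gives v²t² + 2Dt − x² = 0, so t = (√(D² + v²x²) − D)/v².
√(D² + v²x²) = √(0.0121² + 0.0969² × 6.70²) = 0.6493; v² = 0.00938961.
t = (0.6493 − 0.0121)/0.00938961 = 67.9 days (vs. the pure-advection estimate x/v = 69.1 d).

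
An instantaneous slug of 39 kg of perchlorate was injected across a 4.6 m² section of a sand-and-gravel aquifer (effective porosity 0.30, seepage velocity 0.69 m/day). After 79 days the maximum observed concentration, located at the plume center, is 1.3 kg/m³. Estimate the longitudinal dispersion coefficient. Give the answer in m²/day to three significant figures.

0.476 m²/day

At the plume center C_max = M/(n_e·A·√(4πDt)), so D = M²/(4πt·(n_e·A·C_max)²).
n_e·A·C_max = 0.30 × 4.6 × 1.3 = 1.794 kg/m.
D = 39²/(4π × 79 × 1.794²) = 0.476 m²/day.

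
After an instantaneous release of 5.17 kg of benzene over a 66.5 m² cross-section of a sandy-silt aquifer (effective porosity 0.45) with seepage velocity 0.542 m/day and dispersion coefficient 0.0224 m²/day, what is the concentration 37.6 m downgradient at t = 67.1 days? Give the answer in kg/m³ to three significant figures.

For an instantaneous plane source, C(x,t) = M/(n_e·A·√(4πDt)) · exp(−(x−vt)²/(4Dt)), with n_e·A the pore (flow) area.
Plume center vt = 0.542 × 67.1 = 36.3682 m, so the well at 37.6 m is 1.2318 m downgradient of the peak.
√(4πDt) = 4.346 m, giving peak height M/(n_e·A·√(4πDt)) = 5.17/(0.45 × 66.5 × 4.346) = 0.03975 kg/m³.
(x−vt)²/(4Dt) = (1.2318)²/(4 × 0.0224 × 67.1) = 0.2524; exp(−0.2524) = 0.7769.
C = 0.03975 × 0.7769 = 0.0309 kg/m³.

0.0309 kg/m³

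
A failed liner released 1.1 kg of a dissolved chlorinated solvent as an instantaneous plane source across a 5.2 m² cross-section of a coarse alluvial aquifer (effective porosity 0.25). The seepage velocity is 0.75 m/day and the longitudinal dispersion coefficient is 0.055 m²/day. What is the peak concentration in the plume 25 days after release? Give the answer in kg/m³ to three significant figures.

The peak of an instantaneous 1D plume sits at x = vt; there the Gaussian factor is 1 and C_max = M/(n_e·A·√(4πDt)), where n_e·A is the pore area the mass is dissolved in.
√(4πDt) = √(4π × 0.055 × 25) = 4.157 m, so C_max = 1.1/(0.25 × 5.2 × 4.157) = 0.204 kg/m³.

0.204 kg/m³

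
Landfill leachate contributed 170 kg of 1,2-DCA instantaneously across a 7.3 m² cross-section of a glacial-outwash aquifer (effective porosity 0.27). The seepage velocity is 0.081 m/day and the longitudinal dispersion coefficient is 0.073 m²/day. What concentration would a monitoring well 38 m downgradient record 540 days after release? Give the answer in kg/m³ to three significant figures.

3.14 kg/m³

For an instantaneous plane source, C(x,t) = M/(n_e·A·√(4πDt)) · exp(−(x−vt)²/(4Dt)), with n_e·A the pore (flow) area.
Plume center vt = 0.081 × 540 = 43.74 m, so the well at 38 m is 5.74 m upgradient of the peak.
√(4πDt) = 22.26 m, giving peak height M/(n_e·A·√(4πDt)) = 170/(0.27 × 7.3 × 22.26) = 3.875 kg/m³.
(x−vt)²/(4Dt) = (-5.74)²/(4 × 0.073 × 540) = 0.2090; exp(−0.2090) = 0.8114.
C = 3.875 × 0.8114 = 3.14 kg/m³.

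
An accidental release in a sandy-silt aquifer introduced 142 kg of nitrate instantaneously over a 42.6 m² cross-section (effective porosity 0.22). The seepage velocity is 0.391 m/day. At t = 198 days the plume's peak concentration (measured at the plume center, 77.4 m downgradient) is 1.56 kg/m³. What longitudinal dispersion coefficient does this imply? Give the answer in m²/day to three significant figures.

At the plume center C_max = M/(n_e·A·√(4πDt)), so D = M²/(4πt·(n_e·A·C_max)²).
n_e·A·C_max = 0.22 × 42.6 × 1.56 = 14.62 kg/m.
D = 142²/(4π × 198 × 14.62²) = 0.0379 m²/day.

0.0379 m²/day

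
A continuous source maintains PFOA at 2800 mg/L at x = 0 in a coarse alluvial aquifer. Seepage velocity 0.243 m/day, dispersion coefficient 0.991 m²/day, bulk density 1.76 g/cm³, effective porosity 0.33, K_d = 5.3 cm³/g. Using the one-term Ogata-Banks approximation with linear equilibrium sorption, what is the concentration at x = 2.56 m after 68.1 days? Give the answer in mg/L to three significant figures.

Retardation factor R = 1 + ρ_b·K_d/n = 1 + 1.76 × 5.3/0.33 = 29.27.
Sorption retards both mechanisms: v_R = v/R = 0.008302 m/day, D_R = D/R = 0.03386 m²/day.
v_R·t = 0.008302 × 68.1 = 0.5653662 m; 2√(D_R t) = 3.037 m; argument = (2.56 − 0.5653662)/3.037 = 0.6568.
C = C₀ × ½·erfc(0.6568) = 2800 × 0.1765 = 494 mg/L.

494 mg/L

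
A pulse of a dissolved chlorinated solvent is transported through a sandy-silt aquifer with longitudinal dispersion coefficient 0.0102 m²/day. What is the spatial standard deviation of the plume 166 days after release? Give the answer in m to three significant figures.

Dispersive spreading gives a Gaussian with σ² = 2Dt; advection only shifts the center.
σ = √(2 × 0.0102 × 166) = 1.84 m.

1.84 m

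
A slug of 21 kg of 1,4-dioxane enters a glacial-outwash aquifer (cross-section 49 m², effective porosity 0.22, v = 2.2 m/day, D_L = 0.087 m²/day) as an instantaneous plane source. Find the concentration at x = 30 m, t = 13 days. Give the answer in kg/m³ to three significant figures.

0.335 kg/m³

For an instantaneous plane source, C(x,t) = M/(n_e·A·√(4πDt)) · exp(−(x−vt)²/(4Dt)), with n_e·A the pore (flow) area.
Plume center vt = 2.2 × 13 = 28.6 m, so the well at 30 m is 1.4 m downgradient of the peak.
√(4πDt) = 3.770 m, giving peak height M/(n_e·A·√(4πDt)) = 21/(0.22 × 49 × 3.770) = 0.5167 kg/m³.
(x−vt)²/(4Dt) = (1.4)²/(4 × 0.087 × 13) = 0.4332; exp(−0.4332) = 0.6484.
C = 0.5167 × 0.6484 = 0.335 kg/m³.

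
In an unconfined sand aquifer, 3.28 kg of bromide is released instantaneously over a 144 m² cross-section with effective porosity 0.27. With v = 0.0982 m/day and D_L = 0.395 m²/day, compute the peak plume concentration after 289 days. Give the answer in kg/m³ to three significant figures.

The peak of an instantaneous 1D plume sits at x = vt; there the Gaussian factor is 1 and C_max = M/(n_e·A·√(4πDt)), where n_e·A is the pore area the mass is dissolved in.
√(4πDt) = √(4π × 0.395 × 289) = 37.87 m, so C_max = 3.28/(0.27 × 144 × 37.87) = 0.00223 kg/m³.

0.00223 kg/m³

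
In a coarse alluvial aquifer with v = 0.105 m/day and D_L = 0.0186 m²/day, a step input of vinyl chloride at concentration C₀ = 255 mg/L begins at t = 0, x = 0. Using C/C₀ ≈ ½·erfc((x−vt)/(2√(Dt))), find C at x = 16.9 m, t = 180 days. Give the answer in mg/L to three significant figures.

For a continuous step input, C/C₀ ≈ ½·erfc((x−vt)/(2√(Dt))).
vt = 0.105 × 180 = 18.9 m and 2√(Dt) = 2√(0.0186 × 180) = 3.660 m.
Argument (x−vt)/(2√(Dt)) = (16.9 − 18.9)/3.660 = -0.5464; ½·erfc(-0.5464) = 0.7802.
C = 255 × 0.7802 = 199 mg/L.

199 mg/L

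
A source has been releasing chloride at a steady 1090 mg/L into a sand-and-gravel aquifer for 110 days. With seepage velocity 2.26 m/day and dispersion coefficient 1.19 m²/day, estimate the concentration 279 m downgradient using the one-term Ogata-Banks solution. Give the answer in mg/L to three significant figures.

32.8 mg/L

For a continuous step input, C/C₀ ≈ ½·erfc((x−vt)/(2√(Dt))).
vt = 2.26 × 110 = 248.6 m and 2√(Dt) = 2√(1.19 × 110) = 22.88 m.
Argument (x−vt)/(2√(Dt)) = (279 − 248.6)/22.88 = 1.329; ½·erfc(1.329) = 0.03009.
C = 1090 × 0.03009 = 32.8 mg/L.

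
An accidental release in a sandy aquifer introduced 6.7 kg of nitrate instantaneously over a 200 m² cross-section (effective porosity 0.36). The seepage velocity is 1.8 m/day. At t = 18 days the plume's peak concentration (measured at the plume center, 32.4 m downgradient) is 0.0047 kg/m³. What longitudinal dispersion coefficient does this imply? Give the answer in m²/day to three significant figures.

1.73 m²/day

At the plume center C_max = M/(n_e·A·√(4πDt)), so D = M²/(4πt·(n_e·A·C_max)²).
n_e·A·C_max = 0.36 × 200 × 0.0047 = 0.3384 kg/m.
D = 6.7²/(4π × 18 × 0.3384²) = 1.73 m²/day.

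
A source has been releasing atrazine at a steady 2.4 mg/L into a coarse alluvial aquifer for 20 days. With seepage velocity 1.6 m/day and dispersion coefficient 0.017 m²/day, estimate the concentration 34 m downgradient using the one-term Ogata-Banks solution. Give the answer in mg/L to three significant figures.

For a continuous step input, C/C₀ ≈ ½·erfc((x−vt)/(2√(Dt))).
vt = 1.6 × 20 = 32 m and 2√(Dt) = 2√(0.017 × 20) = 1.166 m.
Argument (x−vt)/(2√(Dt)) = (34 − 32)/1.166 = 1.715; ½·erfc(1.715) = 0.007646.
C = 2.4 × 0.007646 = 0.0184 mg/L.

0.0184 mg/L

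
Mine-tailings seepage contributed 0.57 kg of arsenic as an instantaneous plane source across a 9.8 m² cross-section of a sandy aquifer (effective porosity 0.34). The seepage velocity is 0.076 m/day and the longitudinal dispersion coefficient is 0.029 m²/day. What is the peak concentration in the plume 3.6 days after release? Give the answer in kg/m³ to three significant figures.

The peak of an instantaneous 1D plume sits at x = vt; there the Gaussian factor is 1 and C_max = M/(n_e·A·√(4πDt)), where n_e·A is the pore area the mass is dissolved in.
√(4πDt) = √(4π × 0.029 × 3.6) = 1.145 m, so C_max = 0.57/(0.34 × 9.8 × 1.145) = 0.149 kg/m³.

0.149 kg/m³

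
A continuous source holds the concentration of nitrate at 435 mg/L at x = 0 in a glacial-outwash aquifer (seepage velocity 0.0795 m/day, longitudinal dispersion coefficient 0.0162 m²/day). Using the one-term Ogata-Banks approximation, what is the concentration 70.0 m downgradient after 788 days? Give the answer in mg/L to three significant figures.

For a continuous step input, C/C₀ ≈ ½·erfc((x−vt)/(2√(Dt))).
vt = 0.0795 × 788 = 62.646 m and 2√(Dt) = 2√(0.0162 × 788) = 7.146 m.
Argument (x−vt)/(2√(Dt)) = (70.0 − 62.646)/7.146 = 1.029; ½·erfc(1.029) = 0.07280.
C = 435 × 0.07280 = 31.7 mg/L.

31.7 mg/L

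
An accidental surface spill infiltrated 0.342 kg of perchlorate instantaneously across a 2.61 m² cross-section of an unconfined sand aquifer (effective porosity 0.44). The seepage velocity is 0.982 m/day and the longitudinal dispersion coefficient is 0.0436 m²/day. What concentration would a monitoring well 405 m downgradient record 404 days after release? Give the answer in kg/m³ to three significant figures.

0.00758 kg/m³

For an instantaneous plane source, C(x,t) = M/(n_e·A·√(4πDt)) · exp(−(x−vt)²/(4Dt)), with n_e·A the pore (flow) area.
Plume center vt = 0.982 × 404 = 396.728 m, so the well at 405 m is 8.272 m downgradient of the peak.
√(4πDt) = 14.88 m, giving peak height M/(n_e·A·√(4πDt)) = 0.342/(0.44 × 2.61 × 14.88) = 0.02001 kg/m³.
(x−vt)²/(4Dt) = (8.272)²/(4 × 0.0436 × 404) = 0.9712; exp(−0.9712) = 0.3786.
C = 0.02001 × 0.3786 = 0.00758 kg/m³.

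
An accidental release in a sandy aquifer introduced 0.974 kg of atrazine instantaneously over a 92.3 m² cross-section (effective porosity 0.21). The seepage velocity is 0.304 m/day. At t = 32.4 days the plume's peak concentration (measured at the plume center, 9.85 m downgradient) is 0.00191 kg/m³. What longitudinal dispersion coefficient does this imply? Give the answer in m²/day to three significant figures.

1.70 m²/day

At the plume center C_max = M/(n_e·A·√(4πDt)), so D = M²/(4πt·(n_e·A·C_max)²).
n_e·A·C_max = 0.21 × 92.3 × 0.00191 = 0.03702 kg/m.
D = 0.974²/(4π × 32.4 × 0.03702²) = 1.70 m²/day.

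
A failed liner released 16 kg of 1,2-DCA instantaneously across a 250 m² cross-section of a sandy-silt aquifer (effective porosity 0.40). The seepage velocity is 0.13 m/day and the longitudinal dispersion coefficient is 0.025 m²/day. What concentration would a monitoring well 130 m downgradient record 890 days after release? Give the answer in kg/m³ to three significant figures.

0.000962 kg/m³

For an instantaneous plane source, C(x,t) = M/(n_e·A·√(4πDt)) · exp(−(x−vt)²/(4Dt)), with n_e·A the pore (flow) area.
Plume center vt = 0.13 × 890 = 115.7 m, so the well at 130 m is 14.3 m downgradient of the peak.
√(4πDt) = 16.72 m, giving peak height M/(n_e·A·√(4πDt)) = 16/(0.40 × 250 × 16.72) = 0.009569 kg/m³.
(x−vt)²/(4Dt) = (14.3)²/(4 × 0.025 × 890) = 2.298; exp(−2.298) = 0.1005.
C = 0.009569 × 0.1005 = 0.000962 kg/m³.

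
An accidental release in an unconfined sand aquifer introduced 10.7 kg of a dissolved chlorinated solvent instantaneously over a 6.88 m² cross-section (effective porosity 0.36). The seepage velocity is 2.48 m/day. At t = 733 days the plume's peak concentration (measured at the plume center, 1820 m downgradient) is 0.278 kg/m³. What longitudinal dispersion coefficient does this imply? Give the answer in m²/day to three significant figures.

0.0262 m²/day

At the plume center C_max = M/(n_e·A·√(4πDt)), so D = M²/(4πt·(n_e·A·C_max)²).
n_e·A·C_max = 0.36 × 6.88 × 0.278 = 0.6886 kg/m.
D = 10.7²/(4π × 733 × 0.6886²) = 0.0262 m²/day.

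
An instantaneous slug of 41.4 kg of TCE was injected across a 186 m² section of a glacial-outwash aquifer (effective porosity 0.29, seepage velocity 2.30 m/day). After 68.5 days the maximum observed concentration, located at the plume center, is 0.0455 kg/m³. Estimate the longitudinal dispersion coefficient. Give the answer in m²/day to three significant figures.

At the plume center C_max = M/(n_e·A·√(4πDt)), so D = M²/(4πt·(n_e·A·C_max)²).
n_e·A·C_max = 0.29 × 186 × 0.0455 = 2.454 kg/m.
D = 41.4²/(4π × 68.5 × 2.454²) = 0.331 m²/day.

0.331 m²/day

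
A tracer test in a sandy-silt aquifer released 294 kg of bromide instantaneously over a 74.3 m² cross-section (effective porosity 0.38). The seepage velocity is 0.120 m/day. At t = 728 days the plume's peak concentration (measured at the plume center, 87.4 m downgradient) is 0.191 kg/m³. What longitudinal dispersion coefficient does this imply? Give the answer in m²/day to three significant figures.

0.325 m²/day

At the plume center C_max = M/(n_e·A·√(4πDt)), so D = M²/(4πt·(n_e·A·C_max)²).
n_e·A·C_max = 0.38 × 74.3 × 0.191 = 5.393 kg/m.
D = 294²/(4π × 728 × 5.393²) = 0.325 m²/day.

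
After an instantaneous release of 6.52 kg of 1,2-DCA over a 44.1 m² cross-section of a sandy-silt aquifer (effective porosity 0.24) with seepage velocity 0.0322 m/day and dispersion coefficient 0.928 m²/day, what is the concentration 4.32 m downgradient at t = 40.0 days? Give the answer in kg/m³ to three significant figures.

0.0268 kg/m³

For an instantaneous plane source, C(x,t) = M/(n_e·A·√(4πDt)) · exp(−(x−vt)²/(4Dt)), with n_e·A the pore (flow) area.
Plume center vt = 0.0322 × 40.0 = 1.288 m, so the well at 4.32 m is 3.032 m downgradient of the peak.
√(4πDt) = 21.60 m, giving peak height M/(n_e·A·√(4πDt)) = 6.52/(0.24 × 44.1 × 21.60) = 0.02852 kg/m³.
(x−vt)²/(4Dt) = (3.032)²/(4 × 0.928 × 40.0) = 0.06191; exp(−0.06191) = 0.9400.
C = 0.02852 × 0.9400 = 0.0268 kg/m³.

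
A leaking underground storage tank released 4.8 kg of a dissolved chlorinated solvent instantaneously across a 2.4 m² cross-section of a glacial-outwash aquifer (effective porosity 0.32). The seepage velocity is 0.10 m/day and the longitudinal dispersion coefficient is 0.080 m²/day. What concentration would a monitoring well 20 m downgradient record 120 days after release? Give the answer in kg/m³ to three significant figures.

0.107 kg/m³

For an instantaneous plane source, C(x,t) = M/(n_e·A·√(4πDt)) · exp(−(x−vt)²/(4Dt)), with n_e·A the pore (flow) area.
Plume center vt = 0.10 × 120 = 12 m, so the well at 20 m is 8 m downgradient of the peak.
√(4πDt) = 10.98 m, giving peak height M/(n_e·A·√(4πDt)) = 4.8/(0.32 × 2.4 × 10.98) = 0.5692 kg/m³.
(x−vt)²/(4Dt) = (8)²/(4 × 0.080 × 120) = 1.667; exp(−1.667) = 0.1888.
C = 0.5692 × 0.1888 = 0.107 kg/m³.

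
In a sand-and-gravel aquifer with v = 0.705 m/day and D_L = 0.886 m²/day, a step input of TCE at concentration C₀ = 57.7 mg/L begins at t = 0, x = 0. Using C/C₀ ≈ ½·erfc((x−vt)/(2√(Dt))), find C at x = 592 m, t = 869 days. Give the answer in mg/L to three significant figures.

For a continuous step input, C/C₀ ≈ ½·erfc((x−vt)/(2√(Dt))).
vt = 0.705 × 869 = 612.645 m and 2√(Dt) = 2√(0.886 × 869) = 55.50 m.
Argument (x−vt)/(2√(Dt)) = (592 − 612.645)/55.50 = -0.3720; ½·erfc(-0.3720) = 0.7006.
C = 57.7 × 0.7006 = 40.4 mg/L.

40.4 mg/L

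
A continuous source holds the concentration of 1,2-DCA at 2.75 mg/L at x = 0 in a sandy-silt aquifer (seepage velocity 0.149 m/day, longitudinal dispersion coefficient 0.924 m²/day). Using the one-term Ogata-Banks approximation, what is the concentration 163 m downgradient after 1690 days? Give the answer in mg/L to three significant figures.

For a continuous step input, C/C₀ ≈ ½·erfc((x−vt)/(2√(Dt))).
vt = 0.149 × 1690 = 251.81 m and 2√(Dt) = 2√(0.924 × 1690) = 79.03 m.
Argument (x−vt)/(2√(Dt)) = (163 − 251.81)/79.03 = -1.124; ½·erfc(-1.124) = 0.9440.
C = 2.75 × 0.9440 = 2.60 mg/L.

2.60 mg/L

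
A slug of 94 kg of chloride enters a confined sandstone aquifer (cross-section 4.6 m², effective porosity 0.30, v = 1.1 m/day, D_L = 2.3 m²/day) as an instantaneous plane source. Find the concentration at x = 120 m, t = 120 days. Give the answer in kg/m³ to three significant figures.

1.02 kg/m³

For an instantaneous plane source, C(x,t) = M/(n_e·A·√(4πDt)) · exp(−(x−vt)²/(4Dt)), with n_e·A the pore (flow) area.
Plume center vt = 1.1 × 120 = 132 m, so the well at 120 m is 12 m upgradient of the peak.
√(4πDt) = 58.89 m, giving peak height M/(n_e·A·√(4πDt)) = 94/(0.30 × 4.6 × 58.89) = 1.157 kg/m³.
(x−vt)²/(4Dt) = (-12)²/(4 × 2.3 × 120) = 0.1304; exp(−0.1304) = 0.8777.
C = 1.157 × 0.8777 = 1.02 kg/m³.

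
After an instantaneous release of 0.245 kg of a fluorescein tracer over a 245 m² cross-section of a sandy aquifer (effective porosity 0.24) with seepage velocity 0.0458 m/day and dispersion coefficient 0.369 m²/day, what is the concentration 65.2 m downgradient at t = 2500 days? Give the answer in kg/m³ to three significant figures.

For an instantaneous plane source, C(x,t) = M/(n_e·A·√(4πDt)) · exp(−(x−vt)²/(4Dt)), with n_e·A the pore (flow) area.
Plume center vt = 0.0458 × 2500 = 114.5 m, so the well at 65.2 m is 49.3 m upgradient of the peak.
√(4πDt) = 107.7 m, giving peak height M/(n_e·A·√(4πDt)) = 0.245/(0.24 × 245 × 107.7) = 3.869e-05 kg/m³.
(x−vt)²/(4Dt) = (-49.3)²/(4 × 0.369 × 2500) = 0.6587; exp(−0.6587) = 0.5175.
C = 3.869e-05 × 0.5175 = 2.00e-05 kg/m³.

2.00e-05 kg/m³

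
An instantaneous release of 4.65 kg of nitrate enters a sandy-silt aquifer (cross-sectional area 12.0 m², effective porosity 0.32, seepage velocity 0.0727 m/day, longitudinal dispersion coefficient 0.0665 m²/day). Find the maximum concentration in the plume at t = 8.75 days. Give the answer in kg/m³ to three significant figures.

0.448 kg/m³

The peak of an instantaneous 1D plume sits at x = vt; there the Gaussian factor is 1 and C_max = M/(n_e·A·√(4πDt)), where n_e·A is the pore area the mass is dissolved in.
√(4πDt) = √(4π × 0.0665 × 8.75) = 2.704 m, so C_max = 4.65/(0.32 × 12.0 × 2.704) = 0.448 kg/m³.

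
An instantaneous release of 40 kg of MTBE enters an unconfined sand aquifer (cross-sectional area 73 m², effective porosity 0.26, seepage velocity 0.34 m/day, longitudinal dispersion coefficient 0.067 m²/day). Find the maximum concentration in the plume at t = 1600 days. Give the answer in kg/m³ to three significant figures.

The peak of an instantaneous 1D plume sits at x = vt; there the Gaussian factor is 1 and C_max = M/(n_e·A·√(4πDt)), where n_e·A is the pore area the mass is dissolved in.
√(4πDt) = √(4π × 0.067 × 1600) = 36.70 m, so C_max = 40/(0.26 × 73 × 36.70) = 0.0574 kg/m³.

0.0574 kg/m³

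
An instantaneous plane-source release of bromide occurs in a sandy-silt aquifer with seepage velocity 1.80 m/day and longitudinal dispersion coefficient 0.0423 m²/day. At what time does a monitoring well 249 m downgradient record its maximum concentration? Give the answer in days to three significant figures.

For the 1D instantaneous-source solution, setting ∂C/∂t = 0 at fixed x gives v²t² + 2Dt − x² = 0, so t = (√(D² + v²x²) − D)/v².
√(D² + v²x²) = √(0.0423² + 1.80² × 249²) = 448.2; v² = 3.24.
t = (448.2 − 0.0423)/3.24 = 138 days (vs. the pure-advection estimate x/v = 138 d).

138 days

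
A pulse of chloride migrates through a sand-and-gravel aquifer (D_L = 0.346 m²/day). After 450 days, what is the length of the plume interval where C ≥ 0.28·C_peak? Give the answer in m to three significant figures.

56.3 m

The plume is Gaussian with σ = √(2Dt) = √(2 × 0.346 × 450) = 17.65 m.
C/C_peak = exp(−Δx²/(2σ²)) = 0.28 ⇒ Δx = σ·√(−2 ln 0.28) = 17.65 × 1.596 = 28.17 m.
Width = 2Δx = 56.3 m.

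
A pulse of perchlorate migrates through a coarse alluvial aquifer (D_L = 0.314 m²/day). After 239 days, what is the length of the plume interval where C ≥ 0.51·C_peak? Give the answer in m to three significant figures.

28.4 m

The plume is Gaussian with σ = √(2Dt) = √(2 × 0.314 × 239) = 12.25 m.
C/C_peak = exp(−Δx²/(2σ²)) = 0.51 ⇒ Δx = σ·√(−2 ln 0.51) = 12.25 × 1.160 = 14.21 m.
Width = 2Δx = 28.4 m.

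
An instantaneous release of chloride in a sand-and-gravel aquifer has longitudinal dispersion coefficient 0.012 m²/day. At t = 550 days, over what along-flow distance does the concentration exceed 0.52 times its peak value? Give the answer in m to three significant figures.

The plume is Gaussian with σ = √(2Dt) = √(2 × 0.012 × 550) = 3.633 m.
C/C_peak = exp(−Δx²/(2σ²)) = 0.52 ⇒ Δx = σ·√(−2 ln 0.52) = 3.633 × 1.144 = 4.156 m.
Width = 2Δx = 8.31 m.

8.31 m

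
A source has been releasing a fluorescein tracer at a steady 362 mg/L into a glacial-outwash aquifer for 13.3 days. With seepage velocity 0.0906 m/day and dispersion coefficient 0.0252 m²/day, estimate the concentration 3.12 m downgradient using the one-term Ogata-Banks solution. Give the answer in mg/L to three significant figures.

3.50 mg/L

For a continuous step input, C/C₀ ≈ ½·erfc((x−vt)/(2√(Dt))).
vt = 0.0906 × 13.3 = 1.20498 m and 2√(Dt) = 2√(0.0252 × 13.3) = 1.158 m.
Argument (x−vt)/(2√(Dt)) = (3.12 − 1.20498)/1.158 = 1.654; ½·erfc(1.654) = 0.009665.
C = 362 × 0.009665 = 3.50 mg/L.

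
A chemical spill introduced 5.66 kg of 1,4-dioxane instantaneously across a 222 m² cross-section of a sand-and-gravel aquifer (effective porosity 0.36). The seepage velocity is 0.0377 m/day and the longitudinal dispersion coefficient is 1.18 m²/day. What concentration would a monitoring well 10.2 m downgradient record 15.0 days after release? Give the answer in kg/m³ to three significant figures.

For an instantaneous plane source, C(x,t) = M/(n_e·A·√(4πDt)) · exp(−(x−vt)²/(4Dt)), with n_e·A the pore (flow) area.
Plume center vt = 0.0377 × 15.0 = 0.5655 m, so the well at 10.2 m is 9.6345 m downgradient of the peak.
√(4πDt) = 14.91 m, giving peak height M/(n_e·A·√(4πDt)) = 5.66/(0.36 × 222 × 14.91) = 0.004750 kg/m³.
(x−vt)²/(4Dt) = (9.6345)²/(4 × 1.18 × 15.0) = 1.311; exp(−1.311) = 0.2696.
C = 0.004750 × 0.2696 = 0.00128 kg/m³.

0.00128 kg/m³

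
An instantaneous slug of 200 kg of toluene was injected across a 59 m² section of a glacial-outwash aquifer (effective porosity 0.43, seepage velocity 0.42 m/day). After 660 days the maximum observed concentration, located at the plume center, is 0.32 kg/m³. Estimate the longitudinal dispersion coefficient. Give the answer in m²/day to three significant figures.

At the plume center C_max = M/(n_e·A·√(4πDt)), so D = M²/(4πt·(n_e·A·C_max)²).
n_e·A·C_max = 0.43 × 59 × 0.32 = 8.118 kg/m.
D = 200²/(4π × 660 × 8.118²) = 0.0732 m²/day.

0.0732 m²/day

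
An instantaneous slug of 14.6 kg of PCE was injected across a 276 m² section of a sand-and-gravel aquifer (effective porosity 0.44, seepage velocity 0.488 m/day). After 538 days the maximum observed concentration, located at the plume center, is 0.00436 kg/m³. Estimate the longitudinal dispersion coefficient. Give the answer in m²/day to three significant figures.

0.112 m²/day

At the plume center C_max = M/(n_e·A·√(4πDt)), so D = M²/(4πt·(n_e·A·C_max)²).
n_e·A·C_max = 0.44 × 276 × 0.00436 = 0.5295 kg/m.
D = 14.6²/(4π × 538 × 0.5295²) = 0.112 m²/day.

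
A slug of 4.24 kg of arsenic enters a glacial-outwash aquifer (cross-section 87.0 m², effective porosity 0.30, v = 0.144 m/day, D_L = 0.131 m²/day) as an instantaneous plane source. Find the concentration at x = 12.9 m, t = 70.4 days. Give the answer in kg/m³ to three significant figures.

For an instantaneous plane source, C(x,t) = M/(n_e·A·√(4πDt)) · exp(−(x−vt)²/(4Dt)), with n_e·A the pore (flow) area.
Plume center vt = 0.144 × 70.4 = 10.1376 m, so the well at 12.9 m is 2.7624 m downgradient of the peak.
√(4πDt) = 10.77 m, giving peak height M/(n_e·A·√(4πDt)) = 4.24/(0.30 × 87.0 × 10.77) = 0.01508 kg/m³.
(x−vt)²/(4Dt) = (2.7624)²/(4 × 0.131 × 70.4) = 0.2069; exp(−0.2069) = 0.8131.
C = 0.01508 × 0.8131 = 0.0123 kg/m³.

0.0123 kg/m³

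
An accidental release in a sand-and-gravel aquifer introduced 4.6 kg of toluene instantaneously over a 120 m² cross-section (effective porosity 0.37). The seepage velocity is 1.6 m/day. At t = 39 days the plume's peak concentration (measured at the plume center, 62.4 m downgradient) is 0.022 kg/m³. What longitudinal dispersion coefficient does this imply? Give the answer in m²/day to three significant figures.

At the plume center C_max = M/(n_e·A·√(4πDt)), so D = M²/(4πt·(n_e·A·C_max)²).
n_e·A·C_max = 0.37 × 120 × 0.022 = 0.9768 kg/m.
D = 4.6²/(4π × 39 × 0.9768²) = 0.0453 m²/day.

0.0453 m²/day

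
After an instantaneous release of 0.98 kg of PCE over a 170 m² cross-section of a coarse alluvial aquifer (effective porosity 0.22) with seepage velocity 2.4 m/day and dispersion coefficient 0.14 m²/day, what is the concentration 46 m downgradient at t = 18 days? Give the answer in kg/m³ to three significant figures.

For an instantaneous plane source, C(x,t) = M/(n_e·A·√(4πDt)) · exp(−(x−vt)²/(4Dt)), with n_e·A the pore (flow) area.
Plume center vt = 2.4 × 18 = 43.2 m, so the well at 46 m is 2.8 m downgradient of the peak.
√(4πDt) = 5.627 m, giving peak height M/(n_e·A·√(4πDt)) = 0.98/(0.22 × 170 × 5.627) = 0.004657 kg/m³.
(x−vt)²/(4Dt) = (2.8)²/(4 × 0.14 × 18) = 0.7778; exp(−0.7778) = 0.4594.
C = 0.004657 × 0.4594 = 0.00214 kg/m³.

0.00214 kg/m³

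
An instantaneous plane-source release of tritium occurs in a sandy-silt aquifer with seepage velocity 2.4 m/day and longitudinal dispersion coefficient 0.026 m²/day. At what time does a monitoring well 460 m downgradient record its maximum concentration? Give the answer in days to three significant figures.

For the 1D instantaneous-source solution, setting ∂C/∂t = 0 at fixed x gives v²t² + 2Dt − x² = 0, so t = (√(D² + v²x²) − D)/v².
√(D² + v²x²) = √(0.026² + 2.4² × 460²) = 1104; v² = 5.76.
t = (1104 − 0.026)/5.76 = 192 days (vs. the pure-advection estimate x/v = 192 d).

192 days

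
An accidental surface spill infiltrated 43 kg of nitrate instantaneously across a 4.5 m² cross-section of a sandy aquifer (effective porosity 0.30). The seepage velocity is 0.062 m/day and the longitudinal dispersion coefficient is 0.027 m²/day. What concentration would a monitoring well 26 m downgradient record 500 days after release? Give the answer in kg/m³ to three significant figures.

For an instantaneous plane source, C(x,t) = M/(n_e·A·√(4πDt)) · exp(−(x−vt)²/(4Dt)), with n_e·A the pore (flow) area.
Plume center vt = 0.062 × 500 = 31 m, so the well at 26 m is 5 m upgradient of the peak.
√(4πDt) = 13.02 m, giving peak height M/(n_e·A·√(4πDt)) = 43/(0.30 × 4.5 × 13.02) = 2.446 kg/m³.
(x−vt)²/(4Dt) = (-5)²/(4 × 0.027 × 500) = 0.4630; exp(−0.4630) = 0.6294.
C = 2.446 × 0.6294 = 1.54 kg/m³.

1.54 kg/m³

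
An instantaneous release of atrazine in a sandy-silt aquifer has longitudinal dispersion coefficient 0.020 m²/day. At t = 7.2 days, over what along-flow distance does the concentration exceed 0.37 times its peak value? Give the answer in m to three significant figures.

1.51 m

The plume is Gaussian with σ = √(2Dt) = √(2 × 0.020 × 7.2) = 0.5367 m.
C/C_peak = exp(−Δx²/(2σ²)) = 0.37 ⇒ Δx = σ·√(−2 ln 0.37) = 0.5367 × 1.410 = 0.7567 m.
Width = 2Δx = 1.51 m.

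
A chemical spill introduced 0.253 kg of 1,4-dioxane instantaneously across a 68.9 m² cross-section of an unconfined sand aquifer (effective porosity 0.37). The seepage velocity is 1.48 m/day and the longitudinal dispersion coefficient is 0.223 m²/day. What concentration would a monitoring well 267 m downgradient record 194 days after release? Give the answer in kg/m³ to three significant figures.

For an instantaneous plane source, C(x,t) = M/(n_e·A·√(4πDt)) · exp(−(x−vt)²/(4Dt)), with n_e·A the pore (flow) area.
Plume center vt = 1.48 × 194 = 287.12 m, so the well at 267 m is 20.12 m upgradient of the peak.
√(4πDt) = 23.32 m, giving peak height M/(n_e·A·√(4πDt)) = 0.253/(0.37 × 68.9 × 23.32) = 0.0004256 kg/m³.
(x−vt)²/(4Dt) = (-20.12)²/(4 × 0.223 × 194) = 2.339; exp(−2.339) = 0.09642.
C = 0.0004256 × 0.09642 = 4.10e-05 kg/m³.

4.10e-05 kg/m³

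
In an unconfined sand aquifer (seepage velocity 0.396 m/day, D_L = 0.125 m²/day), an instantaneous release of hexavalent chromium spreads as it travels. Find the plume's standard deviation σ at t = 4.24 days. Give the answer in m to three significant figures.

Dispersive spreading gives a Gaussian with σ² = 2Dt; advection only shifts the center.
σ = √(2 × 0.125 × 4.24) = 1.03 m.

1.03 m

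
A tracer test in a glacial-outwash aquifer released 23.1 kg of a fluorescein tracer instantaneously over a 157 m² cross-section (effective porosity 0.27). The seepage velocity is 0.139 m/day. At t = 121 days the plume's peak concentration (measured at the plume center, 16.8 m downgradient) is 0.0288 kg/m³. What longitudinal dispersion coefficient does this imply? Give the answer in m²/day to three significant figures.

At the plume center C_max = M/(n_e·A·√(4πDt)), so D = M²/(4πt·(n_e·A·C_max)²).
n_e·A·C_max = 0.27 × 157 × 0.0288 = 1.221 kg/m.
D = 23.1²/(4π × 121 × 1.221²) = 0.235 m²/day.

0.235 m²/day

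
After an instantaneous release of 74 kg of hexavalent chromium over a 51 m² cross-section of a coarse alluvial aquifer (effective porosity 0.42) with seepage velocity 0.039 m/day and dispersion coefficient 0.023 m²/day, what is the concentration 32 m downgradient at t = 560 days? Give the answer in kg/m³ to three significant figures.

For an instantaneous plane source, C(x,t) = M/(n_e·A·√(4πDt)) · exp(−(x−vt)²/(4Dt)), with n_e·A the pore (flow) area.
Plume center vt = 0.039 × 560 = 21.84 m, so the well at 32 m is 10.16 m downgradient of the peak.
√(4πDt) = 12.72 m, giving peak height M/(n_e·A·√(4πDt)) = 74/(0.42 × 51 × 12.72) = 0.2716 kg/m³.
(x−vt)²/(4Dt) = (10.16)²/(4 × 0.023 × 560) = 2.004; exp(−2.004) = 0.1348.
C = 0.2716 × 0.1348 = 0.0366 kg/m³.

0.0366 kg/m³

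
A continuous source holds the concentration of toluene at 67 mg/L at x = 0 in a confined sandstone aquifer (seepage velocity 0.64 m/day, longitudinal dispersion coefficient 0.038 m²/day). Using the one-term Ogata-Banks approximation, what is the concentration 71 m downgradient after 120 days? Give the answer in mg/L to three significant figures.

For a continuous step input, C/C₀ ≈ ½·erfc((x−vt)/(2√(Dt))).
vt = 0.64 × 120 = 76.8 m and 2√(Dt) = 2√(0.038 × 120) = 4.271 m.
Argument (x−vt)/(2√(Dt)) = (71 − 76.8)/4.271 = -1.358; ½·erfc(-1.358) = 0.9726.
C = 67 × 0.9726 = 65.2 mg/L.

65.2 mg/L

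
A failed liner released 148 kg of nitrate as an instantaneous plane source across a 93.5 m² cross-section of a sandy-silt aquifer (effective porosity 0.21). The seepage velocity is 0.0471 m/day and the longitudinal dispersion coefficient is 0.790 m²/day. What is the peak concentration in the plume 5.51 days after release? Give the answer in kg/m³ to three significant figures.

1.02 kg/m³

The peak of an instantaneous 1D plume sits at x = vt; there the Gaussian factor is 1 and C_max = M/(n_e·A·√(4πDt)), where n_e·A is the pore area the mass is dissolved in.
√(4πDt) = √(4π × 0.790 × 5.51) = 7.396 m, so C_max = 148/(0.21 × 93.5 × 7.396) = 1.02 kg/m³.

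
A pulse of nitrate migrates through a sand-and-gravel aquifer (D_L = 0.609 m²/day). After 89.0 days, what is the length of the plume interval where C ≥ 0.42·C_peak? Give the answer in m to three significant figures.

27.4 m

The plume is Gaussian with σ = √(2Dt) = √(2 × 0.609 × 89.0) = 10.41 m.
C/C_peak = exp(−Δx²/(2σ²)) = 0.42 ⇒ Δx = σ·√(−2 ln 0.42) = 10.41 × 1.317 = 13.71 m.
Width = 2Δx = 27.4 m.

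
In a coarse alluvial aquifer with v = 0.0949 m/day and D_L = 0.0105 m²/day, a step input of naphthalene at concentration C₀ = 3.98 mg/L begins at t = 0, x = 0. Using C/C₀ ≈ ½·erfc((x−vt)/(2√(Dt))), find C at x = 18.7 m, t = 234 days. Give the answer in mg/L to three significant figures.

3.75 mg/L

For a continuous step input, C/C₀ ≈ ½·erfc((x−vt)/(2√(Dt))).
vt = 0.0949 × 234 = 22.2066 m and 2√(Dt) = 2√(0.0105 × 234) = 3.135 m.
Argument (x−vt)/(2√(Dt)) = (18.7 − 22.2066)/3.135 = -1.119; ½·erfc(-1.119) = 0.9432.
C = 3.98 × 0.9432 = 3.75 mg/L.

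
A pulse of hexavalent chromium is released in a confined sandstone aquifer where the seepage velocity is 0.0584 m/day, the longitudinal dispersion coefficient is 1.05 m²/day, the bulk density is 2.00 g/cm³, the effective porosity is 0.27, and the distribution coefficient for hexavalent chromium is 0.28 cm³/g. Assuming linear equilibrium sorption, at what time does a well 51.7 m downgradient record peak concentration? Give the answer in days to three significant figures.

1930 days

Retardation factor R = 1 + ρ_b·K_d/n = 1 + 2.00 × 0.28/0.27 = 3.074.
Sorption retards both mechanisms: v_R = v/R = 0.01900 m/day, D_R = D/R = 0.3416 m²/day.
Peak time from v_R²t² + 2D_R t − x² = 0: t = (√(D_R² + v_R²x²) − D_R)/v_R².
√(D_R² + v_R²x²) = √(0.3416² + 0.01900² × 51.7²) = 1.040; v_R² = 0.0003610.
t = (1.040 − 0.3416)/0.0003610 = 1930 days.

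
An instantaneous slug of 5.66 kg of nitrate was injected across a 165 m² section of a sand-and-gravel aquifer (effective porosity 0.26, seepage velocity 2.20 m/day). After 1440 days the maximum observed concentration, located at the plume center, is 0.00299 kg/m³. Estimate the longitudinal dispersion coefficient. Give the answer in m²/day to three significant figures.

At the plume center C_max = M/(n_e·A·√(4πDt)), so D = M²/(4πt·(n_e·A·C_max)²).
n_e·A·C_max = 0.26 × 165 × 0.00299 = 0.1283 kg/m.
D = 5.66²/(4π × 1440 × 0.1283²) = 0.108 m²/day.

0.108 m²/day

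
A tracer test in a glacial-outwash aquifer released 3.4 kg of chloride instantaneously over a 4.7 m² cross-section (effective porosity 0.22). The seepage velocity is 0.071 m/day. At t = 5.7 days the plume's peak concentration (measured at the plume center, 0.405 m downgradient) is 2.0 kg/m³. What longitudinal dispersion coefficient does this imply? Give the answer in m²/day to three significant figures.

0.0377 m²/day

At the plume center C_max = M/(n_e·A·√(4πDt)), so D = M²/(4πt·(n_e·A·C_max)²).
n_e·A·C_max = 0.22 × 4.7 × 2.0 = 2.068 kg/m.
D = 3.4²/(4π × 5.7 × 2.068²) = 0.0377 m²/day.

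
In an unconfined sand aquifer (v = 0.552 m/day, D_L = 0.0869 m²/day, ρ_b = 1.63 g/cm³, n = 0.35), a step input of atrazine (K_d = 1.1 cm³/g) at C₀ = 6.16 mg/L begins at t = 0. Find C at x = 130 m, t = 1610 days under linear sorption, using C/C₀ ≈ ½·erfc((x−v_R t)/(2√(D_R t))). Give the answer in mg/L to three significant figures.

Retardation factor R = 1 + ρ_b·K_d/n = 1 + 1.63 × 1.1/0.35 = 6.123.
Sorption retards both mechanisms: v_R = v/R = 0.09015 m/day, D_R = D/R = 0.01419 m²/day.
v_R·t = 0.09015 × 1610 = 145.1415 m; 2√(D_R t) = 9.559 m; argument = (130 − 145.1415)/9.559 = -1.584.
C = C₀ × ½·erfc(-1.584) = 6.16 × 0.9875 = 6.08 mg/L.

6.08 mg/L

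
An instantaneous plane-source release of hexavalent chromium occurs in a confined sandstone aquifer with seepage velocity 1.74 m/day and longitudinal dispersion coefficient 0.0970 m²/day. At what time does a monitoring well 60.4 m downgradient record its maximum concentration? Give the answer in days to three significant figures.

For the 1D instantaneous-source solution, setting ∂C/∂t = 0 at fixed x gives v²t² + 2Dt − x² = 0, so t = (√(D² + v²x²) − D)/v².
√(D² + v²x²) = √(0.0970² + 1.74² × 60.4²) = 105.1; v² = 3.0276.
t = (105.1 − 0.0970)/3.0276 = 34.7 days (vs. the pure-advection estimate x/v = 34.7 d).

34.7 days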